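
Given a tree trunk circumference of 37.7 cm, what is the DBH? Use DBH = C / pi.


DBH = C / pi = 37.7 / 3.141593 = 12.0003 ≈ 12.00 cm

12.00 cm


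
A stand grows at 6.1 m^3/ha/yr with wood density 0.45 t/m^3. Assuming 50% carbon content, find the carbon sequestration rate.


C = 6.1 * 0.45 * 0.5 = 1.3725 ≈ 1.37 t C/ha/yr

1.37 t C/ha/yr


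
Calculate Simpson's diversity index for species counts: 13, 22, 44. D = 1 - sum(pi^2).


Total N = 13 + 22 + 44 = 79
Per-species terms:
  p = 13/79 = 0.164557; p^2 = 0.164557^2 = 0.027079
  p = 22/79 = 0.278481; p^2 = 0.278481^2 = 0.077552
  p = 44/79 = 0.556962; p^2 = 0.556962^2 = 0.310207
sum(p^2) = 0.027079 + 0.077552 + 0.310207 = 0.414838
D = 1 - 0.414838 = 0.585162 ≈ 0.5852

0.5852


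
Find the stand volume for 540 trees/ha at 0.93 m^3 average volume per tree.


V_stand = 540 * 0.93 = 502.2 m^3/ha

502.2 m^3/ha


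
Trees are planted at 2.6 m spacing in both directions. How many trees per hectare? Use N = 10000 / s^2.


N = 10000 / 2.6^2 = 10000 / 6.76 = 1479.29 ≈ 1479 trees/ha

1479 trees/ha


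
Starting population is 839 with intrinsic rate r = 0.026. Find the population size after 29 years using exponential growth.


r*t = 0.026 * 29 = 0.754
exp(0.754) = 2.12548
N = 839 * 2.12548 = 1783.28 ≈ 1783

1783


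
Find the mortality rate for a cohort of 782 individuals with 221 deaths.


Mortality rate = 221 / 782 = 0.282609 ≈ 0.2826

0.2826


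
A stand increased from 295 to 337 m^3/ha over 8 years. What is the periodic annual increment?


PAI = (V2 - V1) / period = (337 - 295) / 8 = 42 / 8 = 5.25 m^3/ha/yr

5.25 m^3/ha/yr


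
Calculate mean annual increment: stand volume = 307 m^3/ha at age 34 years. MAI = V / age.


MAI = 307 / 34 = 9.0294 ≈ 9.03 m^3/ha/yr

9.03 m^3/ha/yr


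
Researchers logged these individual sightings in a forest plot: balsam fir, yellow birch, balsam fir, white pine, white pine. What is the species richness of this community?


Total individuals logged = 5
Distinct species (count of individuals): balsam fir (2), yellow birch (1), white pine (2)
Species richness = number of distinct species = 3

3


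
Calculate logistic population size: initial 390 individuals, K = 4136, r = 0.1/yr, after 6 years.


(K - N0)/N0 = (4136 - 390)/390 = 3746/390 = 9.60513
r*t = 0.1 * 6 = 0.6; exp(-0.6) = 0.548812
9.60513 * 0.548812 = 5.27141
1 + 5.27141 = 6.27141
N = 4136 / 6.27141 = 659.501 ≈ 660

660


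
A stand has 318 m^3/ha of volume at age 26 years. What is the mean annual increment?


MAI = 318 / 26 = 12.2308 ≈ 12.23 m^3/ha/yr

12.23 m^3/ha/yr


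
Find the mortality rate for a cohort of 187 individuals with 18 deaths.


Mortality rate = 18 / 187 = 0.096257 ≈ 0.0963

0.0963


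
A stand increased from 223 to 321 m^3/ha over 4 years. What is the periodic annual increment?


PAI = (V2 - V1) / period = (321 - 223) / 4 = 98 / 4 = 24.50 m^3/ha/yr

24.50 m^3/ha/yr


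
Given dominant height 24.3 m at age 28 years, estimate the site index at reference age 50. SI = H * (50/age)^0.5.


50/28 = 1.78571
(1.78571)^0.5 = 1.33630
SI = 24.3 * 1.33630 = 32.4721 ≈ 32.5 m

32.5 m


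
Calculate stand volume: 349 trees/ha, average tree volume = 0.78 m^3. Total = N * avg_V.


V_stand = 349 * 0.78 = 272.22 ≈ 272.2 m^3/ha

272.2 m^3/ha


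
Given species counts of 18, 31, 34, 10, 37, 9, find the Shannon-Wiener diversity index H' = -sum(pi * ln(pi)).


Total N = 18 + 31 + 34 + 10 + 37 + 9 = 139
Per-species terms:
  p = 18/139 = 0.129496; ln(p) = -2.044105; p*ln(p) = 0.129496 * (-2.044105) = -0.264703
  p = 31/139 = 0.223022; ln(p) = -1.500485; p*ln(p) = 0.223022 * (-1.500485) = -0.334641
  p = 34/139 = 0.244604; ln(p) = -1.408115; p*ln(p) = 0.244604 * (-1.408115) = -0.344431
  p = 10/139 = 0.071942; ln(p) = -2.631895; p*ln(p) = 0.071942 * (-2.631895) = -0.189344
  p = 37/139 = 0.266187; ln(p) = -1.323556; p*ln(p) = 0.266187 * (-1.323556) = -0.352313
  p = 9/139 = 0.064748; ln(p) = -2.737252; p*ln(p) = 0.064748 * (-2.737252) = -0.177232
sum(p*ln(p)) = (-0.264703) + (-0.334641) + (-0.344431) + (-0.189344) + (-0.352313) + (-0.177232) = -1.662664
H' = -(-1.662664) = 1.662664 ≈ 1.6627

1.6627


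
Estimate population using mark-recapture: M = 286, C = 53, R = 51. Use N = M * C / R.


N = M * C / R = 286 * 53 / 51 = 15158 / 51 = 297.22 ≈ 297

297 individuals


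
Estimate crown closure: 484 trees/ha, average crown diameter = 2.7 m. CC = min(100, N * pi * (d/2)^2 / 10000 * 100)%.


(d/2)^2 = (2.7/2)^2 = 1.35^2 = 1.8225
Crown area = 3.141593 * 1.8225 = 5.72555 m^2
N * area / 10000 * 100 = 484 * 5.72555 / 10000 * 100 = 27.7117
CC = min(100, 27.7117) = 27.7117 ≈ 27.7%

27.7%


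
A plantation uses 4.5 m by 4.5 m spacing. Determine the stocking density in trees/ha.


N = 10000 / 4.5^2 = 10000 / 20.25 = 493.827 ≈ 494 trees/ha

494 trees/ha


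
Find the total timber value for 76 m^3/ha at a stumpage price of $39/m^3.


Value = 76 * 39 = $2964/ha

$2964/ha


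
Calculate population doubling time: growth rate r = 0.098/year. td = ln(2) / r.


td = ln(2) / 0.098 = 0.693147 / 0.098 = 7.07293 ≈ 7.1 years

7.1 years


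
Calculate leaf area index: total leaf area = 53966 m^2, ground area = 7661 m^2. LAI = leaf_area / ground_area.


LAI = 53966 / 7661 = 7.0443 ≈ 7.04

7.04


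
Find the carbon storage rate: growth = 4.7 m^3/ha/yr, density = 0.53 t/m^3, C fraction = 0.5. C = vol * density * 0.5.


C = 4.7 * 0.53 * 0.5 = 1.2455 ≈ 1.25 t C/ha/yr

1.25 t C/ha/yr


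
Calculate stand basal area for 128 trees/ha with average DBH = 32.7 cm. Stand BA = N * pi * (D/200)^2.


(D/200)^2 = (32.7/200)^2 = 0.1635^2 = 0.02673225
Individual BA = 3.141593 * 0.02673225 = 0.0839818 m^2
Stand BA = 128 * 0.0839818 = 10.7497 ≈ 10.75 m^2/ha

10.75 m^2/ha


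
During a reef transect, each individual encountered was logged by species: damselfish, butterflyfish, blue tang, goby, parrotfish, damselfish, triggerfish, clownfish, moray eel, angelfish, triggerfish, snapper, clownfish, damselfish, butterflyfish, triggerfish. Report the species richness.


Total individuals logged = 16
Distinct species (count of individuals): damselfish (3), butterflyfish (2), blue tang (1), goby (1), parrotfish (1), triggerfish (3), clownfish (2), moray eel (1), angelfish (1), snapper (1)
Species richness = number of distinct species = 10

10


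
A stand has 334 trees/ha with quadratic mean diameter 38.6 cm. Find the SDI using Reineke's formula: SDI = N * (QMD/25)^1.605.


QMD/25 = 38.6/25 = 1.544
(1.544)^1.605 = exp(1.605 * ln(1.544)) = exp(1.605 * 0.434376) = exp(0.697173) = 2.00807
SDI = 334 * 2.00807 = 670.695 ≈ 671

671


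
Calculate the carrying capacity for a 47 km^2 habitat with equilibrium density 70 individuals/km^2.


K = 70 * 47 = 3290 individuals

3290 individuals


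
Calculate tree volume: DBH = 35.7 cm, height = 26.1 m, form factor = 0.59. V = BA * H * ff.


(D/200)^2 = (35.7/200)^2 = 0.1785^2 = 0.03186225
BA = 3.141593 * 0.03186225 = 0.100098 m^2
V = 0.100098 * 26.1 * 0.59 = 1.54141 ≈ 1.541 m^3

1.541 m^3


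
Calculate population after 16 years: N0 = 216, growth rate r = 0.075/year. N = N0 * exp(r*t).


r*t = 0.075 * 16 = 1.2
exp(1.2) = 3.32012
N = 216 * 3.32012 = 717.146 ≈ 717

717


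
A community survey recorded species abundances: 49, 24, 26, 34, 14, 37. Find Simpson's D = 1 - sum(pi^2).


Total N = 49 + 24 + 26 + 34 + 14 + 37 = 184
Per-species terms:
  p = 49/184 = 0.266304; p^2 = 0.266304^2 = 0.070918
  p = 24/184 = 0.130435; p^2 = 0.130435^2 = 0.017013
  p = 26/184 = 0.141304; p^2 = 0.141304^2 = 0.019967
  p = 34/184 = 0.184783; p^2 = 0.184783^2 = 0.034145
  p = 14/184 = 0.076087; p^2 = 0.076087^2 = 0.005789
  p = 37/184 = 0.201087; p^2 = 0.201087^2 = 0.040436
sum(p^2) = 0.070918 + 0.017013 + 0.019967 + 0.034145 + 0.005789 + 0.040436 = 0.188268
D = 1 - 0.188268 = 0.811732 ≈ 0.8117

0.8117


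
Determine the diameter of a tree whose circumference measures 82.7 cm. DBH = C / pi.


DBH = C / pi = 82.7 / 3.141593 = 26.3242 ≈ 26.32 cm

26.32 cm


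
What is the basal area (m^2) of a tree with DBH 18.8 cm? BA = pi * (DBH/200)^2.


D/200 = 18.8/200 = 0.094 m
(D/200)^2 = 0.094^2 = 0.008836
BA = 3.141593 * 0.008836 = 0.0277591 ≈ 0.0278 m^2

0.0278 m^2


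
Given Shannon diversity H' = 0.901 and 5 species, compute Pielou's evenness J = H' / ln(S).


ln(5) = 1.60944
J = H' / ln(S) = 0.901 / 1.60944 = 0.559822 ≈ 0.5598

0.5598


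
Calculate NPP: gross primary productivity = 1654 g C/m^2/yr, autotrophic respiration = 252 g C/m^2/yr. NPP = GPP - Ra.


NPP = GPP - Ra = 1654 - 252 = 1402 g C/m^2/yr

1402 g C/m^2/yr


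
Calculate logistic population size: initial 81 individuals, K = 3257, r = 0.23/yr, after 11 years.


(K - N0)/N0 = (3257 - 81)/81 = 3176/81 = 39.2099
r*t = 0.23 * 11 = 2.53; exp(-2.53) = 0.0796590
39.2099 * 0.0796590 = 3.12342
1 + 3.12342 = 4.12342
N = 3257 / 4.12342 = 789.878 ≈ 790

790


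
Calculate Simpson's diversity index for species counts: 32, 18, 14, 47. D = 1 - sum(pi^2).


Total N = 32 + 18 + 14 + 47 = 111
Per-species terms:
  p = 32/111 = 0.288288; p^2 = 0.288288^2 = 0.083110
  p = 18/111 = 0.162162; p^2 = 0.162162^2 = 0.026297
  p = 14/111 = 0.126126; p^2 = 0.126126^2 = 0.015908
  p = 47/111 = 0.423423; p^2 = 0.423423^2 = 0.179287
sum(p^2) = 0.083110 + 0.026297 + 0.015908 + 0.179287 = 0.304602
D = 1 - 0.304602 = 0.695398 ≈ 0.6954

0.6954


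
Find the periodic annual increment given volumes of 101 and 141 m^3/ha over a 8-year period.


PAI = (V2 - V1) / period = (141 - 101) / 8 = 40 / 8 = 5.00 m^3/ha/yr

5.00 m^3/ha/yr


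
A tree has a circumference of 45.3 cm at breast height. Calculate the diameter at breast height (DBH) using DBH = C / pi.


DBH = C / pi = 45.3 / 3.141593 = 14.4194 ≈ 14.42 cm

14.42 cm


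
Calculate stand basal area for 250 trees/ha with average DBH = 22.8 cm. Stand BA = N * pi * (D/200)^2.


(D/200)^2 = (22.8/200)^2 = 0.114^2 = 0.012996
Individual BA = 3.141593 * 0.012996 = 0.0408281 m^2
Stand BA = 250 * 0.0408281 = 10.2070 ≈ 10.21 m^2/ha

10.21 m^2/ha


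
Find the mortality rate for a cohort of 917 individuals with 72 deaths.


Mortality rate = 72 / 917 = 0.078517 ≈ 0.0785

0.0785


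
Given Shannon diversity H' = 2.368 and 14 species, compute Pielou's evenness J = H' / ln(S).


ln(14) = 2.63906
J = H' / ln(S) = 2.368 / 2.63906 = 0.897289 ≈ 0.8973

0.8973


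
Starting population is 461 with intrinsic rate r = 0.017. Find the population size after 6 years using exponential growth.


r*t = 0.017 * 6 = 0.102
exp(0.102) = 1.10738
N = 461 * 1.10738 = 510.502 ≈ 511

511


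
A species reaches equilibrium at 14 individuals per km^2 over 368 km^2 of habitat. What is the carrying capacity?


K = 14 * 368 = 5152 individuals

5152 individuals


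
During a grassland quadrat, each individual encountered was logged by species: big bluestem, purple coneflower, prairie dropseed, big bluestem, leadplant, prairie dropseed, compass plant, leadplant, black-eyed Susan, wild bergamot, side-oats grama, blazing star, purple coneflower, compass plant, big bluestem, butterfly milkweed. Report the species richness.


Total individuals logged = 16
Distinct species (count of individuals): big bluestem (3), purple coneflower (2), prairie dropseed (2), leadplant (2), compass plant (2), black-eyed Susan (1), wild bergamot (1), side-oats grama (1), blazing star (1), butterfly milkweed (1)
Species richness = number of distinct species = 10

10


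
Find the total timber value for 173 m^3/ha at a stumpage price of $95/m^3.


Value = 173 * 95 = $16435/ha

$16435/ha


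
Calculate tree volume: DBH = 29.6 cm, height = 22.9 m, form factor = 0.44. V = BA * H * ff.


(D/200)^2 = (29.6/200)^2 = 0.148^2 = 0.021904
BA = 3.141593 * 0.021904 = 0.0688135 m^2
V = 0.0688135 * 22.9 * 0.44 = 0.693365 ≈ 0.693 m^3

0.693 m^3


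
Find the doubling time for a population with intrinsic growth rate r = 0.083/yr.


td = ln(2) / 0.083 = 0.693147 / 0.083 = 8.35117 ≈ 8.4 years

8.4 years


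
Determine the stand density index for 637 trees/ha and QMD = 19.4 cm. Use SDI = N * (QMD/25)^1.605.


QMD/25 = 19.4/25 = 0.776
(0.776)^1.605 = exp(1.605 * ln(0.776)) = exp(1.605 * (-0.253603)) = exp(-0.407033) = 0.665622
SDI = 637 * 0.665622 = 424.001 ≈ 424

424


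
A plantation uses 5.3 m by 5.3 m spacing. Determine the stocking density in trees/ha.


N = 10000 / 5.3^2 = 10000 / 28.09 = 355.999 ≈ 356 trees/ha

356 trees/ha


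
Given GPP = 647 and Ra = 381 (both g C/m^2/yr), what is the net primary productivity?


NPP = GPP - Ra = 647 - 381 = 266 g C/m^2/yr

266 g C/m^2/yr


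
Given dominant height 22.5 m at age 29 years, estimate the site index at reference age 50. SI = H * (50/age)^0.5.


50/29 = 1.72414
(1.72414)^0.5 = 1.31307
SI = 22.5 * 1.31307 = 29.5441 ≈ 29.5 m

29.5 m


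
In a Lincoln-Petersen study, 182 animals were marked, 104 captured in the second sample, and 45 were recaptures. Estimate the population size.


N = M * C / R = 182 * 104 / 45 = 18928 / 45 = 420.62 ≈ 421

421 individuals


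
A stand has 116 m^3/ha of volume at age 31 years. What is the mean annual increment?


MAI = 116 / 31 = 3.7419 ≈ 3.74 m^3/ha/yr

3.74 m^3/ha/yr


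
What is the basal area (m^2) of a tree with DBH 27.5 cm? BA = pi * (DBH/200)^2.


D/200 = 27.5/200 = 0.1375 m
(D/200)^2 = 0.1375^2 = 0.01890625
BA = 3.141593 * 0.01890625 = 0.0593957 ≈ 0.0594 m^2

0.0594 m^2


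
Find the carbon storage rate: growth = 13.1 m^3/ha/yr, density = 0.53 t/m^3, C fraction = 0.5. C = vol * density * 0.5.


C = 13.1 * 0.53 * 0.5 = 3.4715 ≈ 3.47 t C/ha/yr

3.47 t C/ha/yr


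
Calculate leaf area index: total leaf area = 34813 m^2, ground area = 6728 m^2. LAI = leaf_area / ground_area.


LAI = 34813 / 6728 = 5.1743 ≈ 5.17

5.17


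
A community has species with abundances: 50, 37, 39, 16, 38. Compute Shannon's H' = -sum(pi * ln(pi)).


Total N = 50 + 37 + 39 + 16 + 38 = 180
Per-species terms:
  p = 50/180 = 0.277778; ln(p) = -1.280933; p*ln(p) = 0.277778 * (-1.280933) = -0.355815
  p = 37/180 = 0.205556; ln(p) = -1.582037; p*ln(p) = 0.205556 * (-1.582037) = -0.325197
  p = 39/180 = 0.216667; ln(p) = -1.529394; p*ln(p) = 0.216667 * (-1.529394) = -0.331369
  p = 16/180 = 0.088889; ln(p) = -2.420367; p*ln(p) = 0.088889 * (-2.420367) = -0.215144
  p = 38/180 = 0.211111; ln(p) = -1.555371; p*ln(p) = 0.211111 * (-1.555371) = -0.328356
sum(p*ln(p)) = (-0.355815) + (-0.325197) + (-0.331369) + (-0.215144) + (-0.328356) = -1.555881
H' = -(-1.555881) = 1.555881 ≈ 1.5559

1.5559


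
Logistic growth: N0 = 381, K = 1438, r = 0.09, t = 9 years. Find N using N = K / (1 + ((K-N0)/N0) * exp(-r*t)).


(K - N0)/N0 = (1438 - 381)/381 = 1057/381 = 2.77428
r*t = 0.09 * 9 = 0.81; exp(-0.81) = 0.444858
2.77428 * 0.444858 = 1.23416
1 + 1.23416 = 2.23416
N = 1438 / 2.23416 = 643.642 ≈ 644

644


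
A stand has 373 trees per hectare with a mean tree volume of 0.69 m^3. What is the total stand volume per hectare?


V_stand = 373 * 0.69 = 257.37 ≈ 257.4 m^3/ha

257.4 m^3/ha


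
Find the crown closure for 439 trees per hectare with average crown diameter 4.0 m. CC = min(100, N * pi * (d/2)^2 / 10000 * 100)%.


(d/2)^2 = (4.0/2)^2 = 2^2 = 4
Crown area = 3.141593 * 4 = 12.5664 m^2
N * area / 10000 * 100 = 439 * 12.5664 / 10000 * 100 = 55.1665
CC = min(100, 55.1665) = 55.1665 ≈ 55.2%

55.2%


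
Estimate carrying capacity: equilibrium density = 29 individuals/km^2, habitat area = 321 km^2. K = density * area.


K = 29 * 321 = 9309 individuals

9309 individuals


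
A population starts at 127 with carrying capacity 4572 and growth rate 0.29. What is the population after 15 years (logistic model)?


(K - N0)/N0 = (4572 - 127)/127 = 4445/127 = 35.0000
r*t = 0.29 * 15 = 4.35; exp(-4.35) = 0.0129068
35.0000 * 0.0129068 = 0.451738
1 + 0.451738 = 1.45174
N = 4572 / 1.45174 = 3149.32 ≈ 3149

3149


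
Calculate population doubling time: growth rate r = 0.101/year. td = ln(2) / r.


td = ln(2) / 0.101 = 0.693147 / 0.101 = 6.86284 ≈ 6.9 years

6.9 years


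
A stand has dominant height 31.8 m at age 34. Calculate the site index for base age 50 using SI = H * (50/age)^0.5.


50/34 = 1.47059
(1.47059)^0.5 = 1.21268
SI = 31.8 * 1.21268 = 38.5632 ≈ 38.6 m

38.6 m


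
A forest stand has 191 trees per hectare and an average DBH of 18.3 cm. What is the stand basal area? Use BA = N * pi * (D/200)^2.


(D/200)^2 = (18.3/200)^2 = 0.0915^2 = 0.00837225
Individual BA = 3.141593 * 0.00837225 = 0.0263022 m^2
Stand BA = 191 * 0.0263022 = 5.02372 ≈ 5.02 m^2/ha

5.02 m^2/ha


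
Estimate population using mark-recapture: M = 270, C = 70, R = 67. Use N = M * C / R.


N = M * C / R = 270 * 70 / 67 = 18900 / 67 = 282.09 ≈ 282

282 individuals


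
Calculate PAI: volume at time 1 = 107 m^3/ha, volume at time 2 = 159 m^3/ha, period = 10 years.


PAI = (V2 - V1) / period = (159 - 107) / 10 = 52 / 10 = 5.20 m^3/ha/yr

5.20 m^3/ha/yr


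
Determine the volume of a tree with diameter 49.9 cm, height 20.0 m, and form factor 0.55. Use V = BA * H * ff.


(D/200)^2 = (49.9/200)^2 = 0.2495^2 = 0.06225025
BA = 3.141593 * 0.06225025 = 0.195565 m^2
V = 0.195565 * 20.0 * 0.55 = 2.15122 ≈ 2.151 m^3

2.151 m^3


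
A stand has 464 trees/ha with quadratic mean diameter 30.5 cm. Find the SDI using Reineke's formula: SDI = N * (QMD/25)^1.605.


QMD/25 = 30.5/25 = 1.22
(1.22)^1.605 = exp(1.605 * ln(1.22)) = exp(1.605 * 0.198851) = exp(0.319156) = 1.37597
SDI = 464 * 1.37597 = 638.450 ≈ 638

638


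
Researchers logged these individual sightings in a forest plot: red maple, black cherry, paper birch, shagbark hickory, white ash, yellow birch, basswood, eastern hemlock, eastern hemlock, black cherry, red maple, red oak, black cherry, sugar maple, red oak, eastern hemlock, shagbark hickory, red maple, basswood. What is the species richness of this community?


Total individuals logged = 19
Distinct species (count of individuals): red maple (3), black cherry (3), paper birch (1), shagbark hickory (2), white ash (1), yellow birch (1), basswood (2), eastern hemlock (3), red oak (2), sugar maple (1)
Species richness = number of distinct species = 10

10


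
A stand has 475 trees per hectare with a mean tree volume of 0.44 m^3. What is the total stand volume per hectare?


V_stand = 475 * 0.44 = 209.0 m^3/ha

209.0 m^3/ha


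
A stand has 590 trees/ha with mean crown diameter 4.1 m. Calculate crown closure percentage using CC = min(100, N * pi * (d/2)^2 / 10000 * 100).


(d/2)^2 = (4.1/2)^2 = 2.05^2 = 4.2025
Crown area = 3.141593 * 4.2025 = 13.2025 m^2
N * area / 10000 * 100 = 590 * 13.2025 / 10000 * 100 = 77.8948
CC = min(100, 77.8948) = 77.8948 ≈ 77.9%

77.9%


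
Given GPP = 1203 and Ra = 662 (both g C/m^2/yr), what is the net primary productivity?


NPP = GPP - Ra = 1203 - 662 = 541 g C/m^2/yr

541 g C/m^2/yr


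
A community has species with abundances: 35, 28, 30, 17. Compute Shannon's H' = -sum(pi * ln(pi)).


Total N = 35 + 28 + 30 + 17 = 110
Per-species terms:
  p = 35/110 = 0.318182; ln(p) = -1.145132; p*ln(p) = 0.318182 * (-1.145132) = -0.364360
  p = 28/110 = 0.254545; ln(p) = -1.368278; p*ln(p) = 0.254545 * (-1.368278) = -0.348288
  p = 30/110 = 0.272727; ln(p) = -1.299284; p*ln(p) = 0.272727 * (-1.299284) = -0.354350
  p = 17/110 = 0.154545; ln(p) = -1.867270; p*ln(p) = 0.154545 * (-1.867270) = -0.288577
sum(p*ln(p)) = (-0.364360) + (-0.348288) + (-0.354350) + (-0.288577) = -1.355575
H' = -(-1.355575) = 1.355575 ≈ 1.3556

1.3556


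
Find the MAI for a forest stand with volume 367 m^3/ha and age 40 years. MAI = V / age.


MAI = 367 / 40 = 9.1750 ≈ 9.18 m^3/ha/yr

9.18 m^3/ha/yr


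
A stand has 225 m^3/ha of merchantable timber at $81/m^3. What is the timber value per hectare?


Value = 225 * 81 = $18225/ha

$18225/ha


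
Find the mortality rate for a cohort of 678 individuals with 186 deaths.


Mortality rate = 186 / 678 = 0.274336 ≈ 0.2743

0.2743


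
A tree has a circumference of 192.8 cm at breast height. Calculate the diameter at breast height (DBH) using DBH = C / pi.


DBH = C / pi = 192.8 / 3.141593 = 61.3701 ≈ 61.37 cm

61.37 cm


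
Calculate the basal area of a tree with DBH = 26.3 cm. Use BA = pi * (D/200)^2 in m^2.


D/200 = 26.3/200 = 0.1315 m
(D/200)^2 = 0.1315^2 = 0.01729225
BA = 3.141593 * 0.01729225 = 0.0543252 ≈ 0.0543 m^2

0.0543 m^2


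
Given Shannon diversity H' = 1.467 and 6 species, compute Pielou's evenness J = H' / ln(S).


ln(6) = 1.79176
J = H' / ln(S) = 1.467 / 1.79176 = 0.818748 ≈ 0.8187

0.8187


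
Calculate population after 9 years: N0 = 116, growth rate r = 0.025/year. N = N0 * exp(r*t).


r*t = 0.025 * 9 = 0.225
exp(0.225) = 1.25232
N = 116 * 1.25232 = 145.269 ≈ 145

145


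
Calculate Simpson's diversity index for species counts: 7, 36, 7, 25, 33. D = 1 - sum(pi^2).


Total N = 7 + 36 + 7 + 25 + 33 = 108
Per-species terms:
  p = 7/108 = 0.064815; p^2 = 0.064815^2 = 0.004201
  p = 36/108 = 0.333333; p^2 = 0.333333^2 = 0.111111
  p = 7/108 = 0.064815; p^2 = 0.064815^2 = 0.004201
  p = 25/108 = 0.231481; p^2 = 0.231481^2 = 0.053583
  p = 33/108 = 0.305556; p^2 = 0.305556^2 = 0.093364
sum(p^2) = 0.004201 + 0.111111 + 0.004201 + 0.053583 + 0.093364 = 0.266460
D = 1 - 0.266460 = 0.733540 ≈ 0.7335

0.7335


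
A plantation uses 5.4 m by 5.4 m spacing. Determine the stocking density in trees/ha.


N = 10000 / 5.4^2 = 10000 / 29.16 = 342.936 ≈ 343 trees/ha

343 trees/ha


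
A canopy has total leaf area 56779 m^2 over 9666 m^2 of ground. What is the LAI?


LAI = 56779 / 9666 = 5.8741 ≈ 5.87

5.87


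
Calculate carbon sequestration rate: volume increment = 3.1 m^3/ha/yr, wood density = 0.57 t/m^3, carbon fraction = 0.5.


C = 3.1 * 0.57 * 0.5 = 0.8835 ≈ 0.88 t C/ha/yr

0.88 t C/ha/yr


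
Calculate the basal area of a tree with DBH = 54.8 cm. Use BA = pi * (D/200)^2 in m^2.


D/200 = 54.8/200 = 0.274 m
(D/200)^2 = 0.274^2 = 0.075076
BA = 3.141593 * 0.075076 = 0.235858 ≈ 0.2359 m^2

0.2359 m^2


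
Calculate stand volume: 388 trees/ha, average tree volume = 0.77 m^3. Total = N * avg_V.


V_stand = 388 * 0.77 = 298.76 ≈ 298.8 m^3/ha

298.8 m^3/ha


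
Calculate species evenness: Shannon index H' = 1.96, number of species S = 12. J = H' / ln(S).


ln(12) = 2.48491
J = H' / ln(S) = 1.96 / 2.48491 = 0.788761 ≈ 0.7888

0.7888


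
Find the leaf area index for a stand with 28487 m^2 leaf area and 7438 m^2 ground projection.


LAI = 28487 / 7438 = 3.8299 ≈ 3.83

3.83


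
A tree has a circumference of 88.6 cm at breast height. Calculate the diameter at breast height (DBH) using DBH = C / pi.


DBH = C / pi = 88.6 / 3.141593 = 28.2023 ≈ 28.20 cm

28.20 cm


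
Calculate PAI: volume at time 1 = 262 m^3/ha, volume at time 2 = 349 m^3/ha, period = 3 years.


PAI = (V2 - V1) / period = (349 - 262) / 3 = 87 / 3 = 29.00 m^3/ha/yr

29.00 m^3/ha/yr


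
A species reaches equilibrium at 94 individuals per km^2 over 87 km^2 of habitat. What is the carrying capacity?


K = 94 * 87 = 8178 individuals

8178 individuals


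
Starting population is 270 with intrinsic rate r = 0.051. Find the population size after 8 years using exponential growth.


r*t = 0.051 * 8 = 0.408
exp(0.408) = 1.50381
N = 270 * 1.50381 = 406.029 ≈ 406

406


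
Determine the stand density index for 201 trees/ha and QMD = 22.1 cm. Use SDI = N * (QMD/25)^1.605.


QMD/25 = 22.1/25 = 0.884
(0.884)^1.605 = exp(1.605 * ln(0.884)) = exp(1.605 * (-0.123298)) = exp(-0.197893) = 0.820458
SDI = 201 * 0.820458 = 164.912 ≈ 165

165


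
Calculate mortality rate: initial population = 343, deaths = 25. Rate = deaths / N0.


Mortality rate = 25 / 343 = 0.072886 ≈ 0.0729

0.0729


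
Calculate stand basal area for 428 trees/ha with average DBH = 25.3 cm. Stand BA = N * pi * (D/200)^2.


(D/200)^2 = (25.3/200)^2 = 0.1265^2 = 0.01600225
Individual BA = 3.141593 * 0.01600225 = 0.0502726 m^2
Stand BA = 428 * 0.0502726 = 21.5167 ≈ 21.52 m^2/ha

21.52 m^2/ha


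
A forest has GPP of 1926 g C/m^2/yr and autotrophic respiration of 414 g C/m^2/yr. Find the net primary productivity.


NPP = GPP - Ra = 1926 - 414 = 1512 g C/m^2/yr

1512 g C/m^2/yr


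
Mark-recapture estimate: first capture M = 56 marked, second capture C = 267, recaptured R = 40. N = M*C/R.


N = M * C / R = 56 * 267 / 40 = 14952 / 40 = 373.80 ≈ 374

374 individuals


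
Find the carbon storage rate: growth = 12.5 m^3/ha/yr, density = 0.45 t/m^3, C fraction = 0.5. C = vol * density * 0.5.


C = 12.5 * 0.45 * 0.5 = 2.8125 ≈ 2.81 t C/ha/yr

2.81 t C/ha/yr


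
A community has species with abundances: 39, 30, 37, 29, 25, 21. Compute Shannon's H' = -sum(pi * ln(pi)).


Total N = 39 + 30 + 37 + 29 + 25 + 21 = 181
Per-species terms:
  p = 39/181 = 0.215470; ln(p) = -1.534934; p*ln(p) = 0.215470 * (-1.534934) = -0.330732
  p = 30/181 = 0.165746; ln(p) = -1.797299; p*ln(p) = 0.165746 * (-1.797299) = -0.297895
  p = 37/181 = 0.204420; ln(p) = -1.587579; p*ln(p) = 0.204420 * (-1.587579) = -0.324533
  p = 29/181 = 0.160221; ln(p) = -1.831201; p*ln(p) = 0.160221 * (-1.831201) = -0.293397
  p = 25/181 = 0.138122; ln(p) = -1.979618; p*ln(p) = 0.138122 * (-1.979618) = -0.273429
  p = 21/181 = 0.116022; ln(p) = -2.153975; p*ln(p) = 0.116022 * (-2.153975) = -0.249908
sum(p*ln(p)) = (-0.330732) + (-0.297895) + (-0.324533) + (-0.293397) + (-0.273429) + (-0.249908) = -1.769894
H' = -(-1.769894) = 1.769894 ≈ 1.7699

1.7699


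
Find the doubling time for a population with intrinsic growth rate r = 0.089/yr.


td = ln(2) / 0.089 = 0.693147 / 0.089 = 7.78817 ≈ 7.8 years

7.8 years


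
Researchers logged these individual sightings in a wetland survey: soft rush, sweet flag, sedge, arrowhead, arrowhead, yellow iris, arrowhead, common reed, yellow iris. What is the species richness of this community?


Total individuals logged = 9
Distinct species (count of individuals): soft rush (1), sweet flag (1), sedge (1), arrowhead (3), yellow iris (2), common reed (1)
Species richness = number of distinct species = 6

6


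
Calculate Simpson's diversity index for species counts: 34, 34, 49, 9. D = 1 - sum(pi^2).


Total N = 34 + 34 + 49 + 9 = 126
Per-species terms:
  p = 34/126 = 0.269841; p^2 = 0.269841^2 = 0.072814
  p = 34/126 = 0.269841; p^2 = 0.269841^2 = 0.072814
  p = 49/126 = 0.388889; p^2 = 0.388889^2 = 0.151235
  p = 9/126 = 0.071429; p^2 = 0.071429^2 = 0.005102
sum(p^2) = 0.072814 + 0.072814 + 0.151235 + 0.005102 = 0.301965
D = 1 - 0.301965 = 0.698035 ≈ 0.6980

0.6980


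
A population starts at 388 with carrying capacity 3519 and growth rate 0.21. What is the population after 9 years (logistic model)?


(K - N0)/N0 = (3519 - 388)/388 = 3131/388 = 8.06959
r*t = 0.21 * 9 = 1.89; exp(-1.89) = 0.151072
8.06959 * 0.151072 = 1.21909
1 + 1.21909 = 2.21909
N = 3519 / 2.21909 = 1585.79 ≈ 1586

1586


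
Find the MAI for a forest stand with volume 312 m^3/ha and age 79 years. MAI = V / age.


MAI = 312 / 79 = 3.9494 ≈ 3.95 m^3/ha/yr

3.95 m^3/ha/yr


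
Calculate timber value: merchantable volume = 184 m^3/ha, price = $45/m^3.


Value = 184 * 45 = $8280/ha

$8280/ha


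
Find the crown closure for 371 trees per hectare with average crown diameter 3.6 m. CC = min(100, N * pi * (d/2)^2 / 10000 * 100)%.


(d/2)^2 = (3.6/2)^2 = 1.8^2 = 3.24
Crown area = 3.141593 * 3.24 = 10.1788 m^2
N * area / 10000 * 100 = 371 * 10.1788 / 10000 * 100 = 37.7633
CC = min(100, 37.7633) = 37.7633 ≈ 37.8%

37.8%


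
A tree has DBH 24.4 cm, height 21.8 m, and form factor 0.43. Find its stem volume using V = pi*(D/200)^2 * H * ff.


(D/200)^2 = (24.4/200)^2 = 0.122^2 = 0.014884
BA = 3.141593 * 0.014884 = 0.0467595 m^2
V = 0.0467595 * 21.8 * 0.43 = 0.438324 ≈ 0.438 m^3

0.438 m^3


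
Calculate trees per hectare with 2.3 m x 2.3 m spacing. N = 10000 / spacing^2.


N = 10000 / 2.3^2 = 10000 / 5.29 = 1890.36 ≈ 1890 trees/ha

1890 trees/ha


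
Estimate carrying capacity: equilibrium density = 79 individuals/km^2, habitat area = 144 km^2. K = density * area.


K = 79 * 144 = 11376 individuals

11376 individuals


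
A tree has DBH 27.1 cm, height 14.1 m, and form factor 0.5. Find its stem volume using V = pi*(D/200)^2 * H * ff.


(D/200)^2 = (27.1/200)^2 = 0.1355^2 = 0.01836025
BA = 3.141593 * 0.01836025 = 0.0576804 m^2
V = 0.0576804 * 14.1 * 0.5 = 0.406647 ≈ 0.407 m^3

0.407 m^3


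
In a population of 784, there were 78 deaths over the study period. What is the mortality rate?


Mortality rate = 78 / 784 = 0.099490 ≈ 0.0995

0.0995


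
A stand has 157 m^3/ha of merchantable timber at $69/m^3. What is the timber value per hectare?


Value = 157 * 69 = $10833/ha

$10833/ha


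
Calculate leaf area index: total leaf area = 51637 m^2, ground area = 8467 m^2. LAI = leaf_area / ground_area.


LAI = 51637 / 8467 = 6.0986 ≈ 6.10

6.10


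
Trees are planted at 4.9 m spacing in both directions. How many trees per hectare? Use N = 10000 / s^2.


N = 10000 / 4.9^2 = 10000 / 24.01 = 416.493 ≈ 416 trees/ha

416 trees/ha


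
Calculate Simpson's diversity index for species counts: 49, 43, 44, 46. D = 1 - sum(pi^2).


Total N = 49 + 43 + 44 + 46 = 182
Per-species terms:
  p = 49/182 = 0.269231; p^2 = 0.269231^2 = 0.072485
  p = 43/182 = 0.236264; p^2 = 0.236264^2 = 0.055821
  p = 44/182 = 0.241758; p^2 = 0.241758^2 = 0.058447
  p = 46/182 = 0.252747; p^2 = 0.252747^2 = 0.063881
sum(p^2) = 0.072485 + 0.055821 + 0.058447 + 0.063881 = 0.250634
D = 1 - 0.250634 = 0.749366 ≈ 0.7494

0.7494


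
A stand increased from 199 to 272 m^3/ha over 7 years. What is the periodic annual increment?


PAI = (V2 - V1) / period = (272 - 199) / 7 = 73 / 7 = 10.4286 ≈ 10.43 m^3/ha/yr

10.43 m^3/ha/yr


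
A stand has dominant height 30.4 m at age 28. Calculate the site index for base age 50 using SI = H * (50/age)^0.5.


50/28 = 1.78571
(1.78571)^0.5 = 1.33630
SI = 30.4 * 1.33630 = 40.6235 ≈ 40.6 m

40.6 m


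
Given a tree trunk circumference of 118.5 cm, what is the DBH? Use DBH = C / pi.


DBH = C / pi = 118.5 / 3.141593 = 37.7197 ≈ 37.72 cm

37.72 cm


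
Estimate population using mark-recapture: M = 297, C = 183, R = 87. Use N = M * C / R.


N = M * C / R = 297 * 183 / 87 = 54351 / 87 = 624.72 ≈ 625

625 individuals


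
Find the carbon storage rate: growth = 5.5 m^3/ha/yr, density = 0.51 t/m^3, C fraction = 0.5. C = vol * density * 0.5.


C = 5.5 * 0.51 * 0.5 = 1.4025 ≈ 1.40 t C/ha/yr

1.40 t C/ha/yr


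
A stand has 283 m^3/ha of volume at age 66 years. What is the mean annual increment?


MAI = 283 / 66 = 4.2879 ≈ 4.29 m^3/ha/yr

4.29 m^3/ha/yr


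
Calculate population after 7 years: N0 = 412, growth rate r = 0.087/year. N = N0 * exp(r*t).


r*t = 0.087 * 7 = 0.609
exp(0.609) = 1.83859
N = 412 * 1.83859 = 757.499 ≈ 757

757


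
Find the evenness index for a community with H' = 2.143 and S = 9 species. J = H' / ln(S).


ln(9) = 2.19722
J = H' / ln(S) = 2.143 / 2.19722 = 0.975323 ≈ 0.9753

0.9753


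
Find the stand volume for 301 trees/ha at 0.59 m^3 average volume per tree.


V_stand = 301 * 0.59 = 177.59 ≈ 177.6 m^3/ha

177.6 m^3/ha


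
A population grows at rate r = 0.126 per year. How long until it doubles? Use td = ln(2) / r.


td = ln(2) / 0.126 = 0.693147 / 0.126 = 5.50117 ≈ 5.5 years

5.5 years


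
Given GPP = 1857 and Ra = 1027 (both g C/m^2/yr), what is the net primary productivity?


NPP = GPP - Ra = 1857 - 1027 = 830 g C/m^2/yr

830 g C/m^2/yr


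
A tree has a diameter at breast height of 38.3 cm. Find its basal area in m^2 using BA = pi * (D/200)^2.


D/200 = 38.3/200 = 0.1915 m
(D/200)^2 = 0.1915^2 = 0.03667225
BA = 3.141593 * 0.03667225 = 0.115209 ≈ 0.1152 m^2

0.1152 m^2


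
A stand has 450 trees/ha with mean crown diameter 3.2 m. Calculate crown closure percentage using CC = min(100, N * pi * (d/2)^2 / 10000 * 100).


(d/2)^2 = (3.2/2)^2 = 1.6^2 = 2.56
Crown area = 3.141593 * 2.56 = 8.04248 m^2
N * area / 10000 * 100 = 450 * 8.04248 / 10000 * 100 = 36.1912
CC = min(100, 36.1912) = 36.1912 ≈ 36.2%

36.2%


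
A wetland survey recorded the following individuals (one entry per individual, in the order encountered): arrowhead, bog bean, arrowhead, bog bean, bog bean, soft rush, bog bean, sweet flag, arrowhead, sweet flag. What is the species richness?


Total individuals logged = 10
Distinct species (count of individuals): arrowhead (3), bog bean (4), soft rush (1), sweet flag (2)
Species richness = number of distinct species = 4

4


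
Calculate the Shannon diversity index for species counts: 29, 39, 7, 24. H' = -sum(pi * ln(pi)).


Total N = 29 + 39 + 7 + 24 = 99
Per-species terms:
  p = 29/99 = 0.292929; ln(p) = -1.227825; p*ln(p) = 0.292929 * (-1.227825) = -0.359666
  p = 39/99 = 0.393939; ln(p) = -0.931559; p*ln(p) = 0.393939 * (-0.931559) = -0.366977
  p = 7/99 = 0.070707; ln(p) = -2.649211; p*ln(p) = 0.070707 * (-2.649211) = -0.187318
  p = 24/99 = 0.242424; ln(p) = -1.417067; p*ln(p) = 0.242424 * (-1.417067) = -0.343531
sum(p*ln(p)) = (-0.359666) + (-0.366977) + (-0.187318) + (-0.343531) = -1.257492
H' = -(-1.257492) = 1.257492 ≈ 1.2575

1.2575


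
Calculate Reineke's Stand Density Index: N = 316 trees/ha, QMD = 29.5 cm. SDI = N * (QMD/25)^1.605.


QMD/25 = 29.5/25 = 1.18
(1.18)^1.605 = exp(1.605 * ln(1.18)) = exp(1.605 * 0.165514) = exp(0.265650) = 1.30428
SDI = 316 * 1.30428 = 412.152 ≈ 412

412


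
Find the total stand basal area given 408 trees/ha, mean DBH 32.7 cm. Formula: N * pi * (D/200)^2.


(D/200)^2 = (32.7/200)^2 = 0.1635^2 = 0.02673225
Individual BA = 3.141593 * 0.02673225 = 0.0839818 m^2
Stand BA = 408 * 0.0839818 = 34.2646 ≈ 34.26 m^2/ha

34.26 m^2/ha


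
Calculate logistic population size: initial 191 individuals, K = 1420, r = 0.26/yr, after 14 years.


(K - N0)/N0 = (1420 - 191)/191 = 1229/191 = 6.43455
r*t = 0.26 * 14 = 3.64; exp(-3.64) = 0.0262523
6.43455 * 0.0262523 = 0.168922
1 + 0.168922 = 1.16892
N = 1420 / 1.16892 = 1214.80 ≈ 1215

1215


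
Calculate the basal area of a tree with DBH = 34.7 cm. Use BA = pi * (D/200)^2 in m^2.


D/200 = 34.7/200 = 0.1735 m
(D/200)^2 = 0.1735^2 = 0.03010225
BA = 3.141593 * 0.03010225 = 0.0945690 ≈ 0.0946 m^2

0.0946 m^2


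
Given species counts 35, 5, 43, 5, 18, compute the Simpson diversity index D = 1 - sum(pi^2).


Total N = 35 + 5 + 43 + 5 + 18 = 106
Per-species terms:
  p = 35/106 = 0.330189; p^2 = 0.330189^2 = 0.109025
  p = 5/106 = 0.047170; p^2 = 0.047170^2 = 0.002225
  p = 43/106 = 0.405660; p^2 = 0.405660^2 = 0.164560
  p = 5/106 = 0.047170; p^2 = 0.047170^2 = 0.002225
  p = 18/106 = 0.169811; p^2 = 0.169811^2 = 0.028836
sum(p^2) = 0.109025 + 0.002225 + 0.164560 + 0.002225 + 0.028836 = 0.306871
D = 1 - 0.306871 = 0.693129 ≈ 0.6931

0.6931


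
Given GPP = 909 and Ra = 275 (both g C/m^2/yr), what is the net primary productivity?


NPP = GPP - Ra = 909 - 275 = 634 g C/m^2/yr

634 g C/m^2/yr


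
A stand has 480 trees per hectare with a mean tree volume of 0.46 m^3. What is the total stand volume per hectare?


V_stand = 480 * 0.46 = 220.8 m^3/ha

220.8 m^3/ha


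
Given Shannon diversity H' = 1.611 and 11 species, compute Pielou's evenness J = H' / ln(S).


ln(11) = 2.39790
J = H' / ln(S) = 1.611 / 2.39790 = 0.671838 ≈ 0.6718

0.6718


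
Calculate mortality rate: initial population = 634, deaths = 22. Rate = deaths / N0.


Mortality rate = 22 / 634 = 0.034700 ≈ 0.0347

0.0347


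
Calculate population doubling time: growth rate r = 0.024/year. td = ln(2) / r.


td = ln(2) / 0.024 = 0.693147 / 0.024 = 28.8811 ≈ 28.9 years

28.9 years


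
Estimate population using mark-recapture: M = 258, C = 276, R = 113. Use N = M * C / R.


N = M * C / R = 258 * 276 / 113 = 71208 / 113 = 630.16 ≈ 630

630 individuals


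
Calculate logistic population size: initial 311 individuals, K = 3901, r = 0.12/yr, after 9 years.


(K - N0)/N0 = (3901 - 311)/311 = 3590/311 = 11.5434
r*t = 0.12 * 9 = 1.08; exp(-1.08) = 0.339596
11.5434 * 0.339596 = 3.92009
1 + 3.92009 = 4.92009
N = 3901 / 4.92009 = 792.872 ≈ 793

793


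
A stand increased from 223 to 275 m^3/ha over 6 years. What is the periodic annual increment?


PAI = (V2 - V1) / period = (275 - 223) / 6 = 52 / 6 = 8.6667 ≈ 8.67 m^3/ha/yr

8.67 m^3/ha/yr


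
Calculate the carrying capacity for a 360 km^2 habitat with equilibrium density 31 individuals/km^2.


K = 31 * 360 = 11160 individuals

11160 individuals


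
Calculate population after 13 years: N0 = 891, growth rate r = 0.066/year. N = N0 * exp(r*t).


r*t = 0.066 * 13 = 0.858
exp(0.858) = 2.35844
N = 891 * 2.35844 = 2101.37 ≈ 2101

2101


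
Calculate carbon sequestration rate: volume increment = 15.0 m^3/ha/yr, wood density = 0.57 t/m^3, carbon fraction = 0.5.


C = 15.0 * 0.57 * 0.5 = 4.275 ≈ 4.28 t C/ha/yr

4.28 t C/ha/yr


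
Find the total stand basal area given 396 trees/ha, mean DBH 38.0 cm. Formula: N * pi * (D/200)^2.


(D/200)^2 = (38.0/200)^2 = 0.19^2 = 0.0361
Individual BA = 3.141593 * 0.0361 = 0.113412 m^2
Stand BA = 396 * 0.113412 = 44.9112 ≈ 44.91 m^2/ha

44.91 m^2/ha


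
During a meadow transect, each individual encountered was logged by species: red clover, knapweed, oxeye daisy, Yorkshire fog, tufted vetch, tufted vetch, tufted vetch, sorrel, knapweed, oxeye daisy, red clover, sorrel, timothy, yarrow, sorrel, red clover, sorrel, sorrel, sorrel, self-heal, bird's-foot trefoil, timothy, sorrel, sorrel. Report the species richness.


Total individuals logged = 24
Distinct species (count of individuals): red clover (3), knapweed (2), oxeye daisy (2), Yorkshire fog (1), tufted vetch (3), sorrel (8), timothy (2), yarrow (1), self-heal (1), bird's-foot trefoil (1)
Species richness = number of distinct species = 10

10


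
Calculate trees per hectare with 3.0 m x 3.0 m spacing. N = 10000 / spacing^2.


N = 10000 / 3.0^2 = 10000 / 9 = 1111.11 ≈ 1111 trees/ha

1111 trees/ha


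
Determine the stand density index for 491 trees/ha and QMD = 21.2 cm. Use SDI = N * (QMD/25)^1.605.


QMD/25 = 21.2/25 = 0.848
(0.848)^1.605 = exp(1.605 * ln(0.848)) = exp(1.605 * (-0.164875)) = exp(-0.264624) = 0.767494
SDI = 491 * 0.767494 = 376.840 ≈ 377

377


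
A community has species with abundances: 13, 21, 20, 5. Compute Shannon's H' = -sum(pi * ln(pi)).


Total N = 13 + 21 + 20 + 5 = 59
Per-species terms:
  p = 13/59 = 0.220339; ln(p) = -1.512588; p*ln(p) = 0.220339 * (-1.512588) = -0.333282
  p = 21/59 = 0.355932; ln(p) = -1.033016; p*ln(p) = 0.355932 * (-1.033016) = -0.367683
  p = 20/59 = 0.338983; ln(p) = -1.081805; p*ln(p) = 0.338983 * (-1.081805) = -0.366714
  p = 5/59 = 0.084746; ln(p) = -2.468097; p*ln(p) = 0.084746 * (-2.468097) = -0.209161
sum(p*ln(p)) = (-0.333282) + (-0.367683) + (-0.366714) + (-0.209161) = -1.276840
H' = -(-1.276840) = 1.276840 ≈ 1.2768

1.2768


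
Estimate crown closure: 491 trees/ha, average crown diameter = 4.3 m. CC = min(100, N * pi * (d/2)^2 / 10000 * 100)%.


(d/2)^2 = (4.3/2)^2 = 2.15^2 = 4.6225
Crown area = 3.141593 * 4.6225 = 14.5220 m^2
N * area / 10000 * 100 = 491 * 14.5220 / 10000 * 100 = 71.3030
CC = min(100, 71.3030) = 71.3030 ≈ 71.3%

71.3%


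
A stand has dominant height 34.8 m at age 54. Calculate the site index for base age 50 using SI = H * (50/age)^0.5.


50/54 = 0.925926
(0.925926)^0.5 = 0.962250
SI = 34.8 * 0.962250 = 33.4863 ≈ 33.5 m

33.5 m


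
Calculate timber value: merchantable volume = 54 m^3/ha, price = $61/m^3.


Value = 54 * 61 = $3294/ha

$3294/ha
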